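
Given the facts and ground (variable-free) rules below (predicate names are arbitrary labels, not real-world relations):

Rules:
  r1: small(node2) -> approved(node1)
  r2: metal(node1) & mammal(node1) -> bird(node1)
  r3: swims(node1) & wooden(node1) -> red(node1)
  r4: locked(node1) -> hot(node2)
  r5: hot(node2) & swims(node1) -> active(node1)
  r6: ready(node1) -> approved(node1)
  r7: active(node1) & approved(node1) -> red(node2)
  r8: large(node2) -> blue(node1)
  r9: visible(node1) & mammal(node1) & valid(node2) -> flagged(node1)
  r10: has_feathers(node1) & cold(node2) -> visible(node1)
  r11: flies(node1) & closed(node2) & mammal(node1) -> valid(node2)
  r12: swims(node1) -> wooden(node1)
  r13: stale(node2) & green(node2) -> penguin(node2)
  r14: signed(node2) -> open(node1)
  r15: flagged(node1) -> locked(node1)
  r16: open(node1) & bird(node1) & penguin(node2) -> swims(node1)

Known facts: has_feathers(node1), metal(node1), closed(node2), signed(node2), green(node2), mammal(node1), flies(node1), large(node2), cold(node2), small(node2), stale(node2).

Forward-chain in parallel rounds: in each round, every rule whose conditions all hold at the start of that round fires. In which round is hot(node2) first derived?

4

Round 1: r1 [small(node2) -> approved(node1)]; r2 [metal(node1) & mammal(node1) -> bird(node1)]; r8 [large(node2) -> blue(node1)]; r10 [has_feathers(node1) & cold(node2) -> visible(node1)]; r11 [flies(node1) & closed(node2) & mammal(node1) -> valid(node2)]; r13 [stale(node2) & green(node2) -> penguin(node2)]; r14 [signed(node2) -> open(node1)]. Adds approved(node1), bird(node1), blue(node1), visible(node1), valid(node2), penguin(node2), open(node1).
Round 2: r9 [visible(node1) & mammal(node1) & valid(node2) -> flagged(node1)]; r16 [open(node1) & bird(node1) & penguin(node2) -> swims(node1)]. Adds flagged(node1), swims(node1).
Round 3: r12 [swims(node1) -> wooden(node1)]; r15 [flagged(node1) -> locked(node1)]. Adds wooden(node1), locked(node1).
Round 4: r3 [swims(node1) & wooden(node1) -> red(node1)]; r4 [locked(node1) -> hot(node2)]. Adds red(node1), hot(node2).
hot(node2) first appears in round 4.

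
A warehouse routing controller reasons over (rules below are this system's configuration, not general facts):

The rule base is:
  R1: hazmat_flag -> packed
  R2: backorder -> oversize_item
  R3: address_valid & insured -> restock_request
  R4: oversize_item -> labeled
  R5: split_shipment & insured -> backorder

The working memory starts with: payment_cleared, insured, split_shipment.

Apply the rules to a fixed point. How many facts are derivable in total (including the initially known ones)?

Round 1: R5 [split_shipment & insured -> backorder]. New: backorder.
Round 2: R2 [backorder -> oversize_item]. New: oversize_item.
Round 3: R4 [oversize_item -> labeled]. New: labeled.
Closure: {backorder, insured, labeled, oversize_item, payment_cleared, split_shipment} — 6 facts.

6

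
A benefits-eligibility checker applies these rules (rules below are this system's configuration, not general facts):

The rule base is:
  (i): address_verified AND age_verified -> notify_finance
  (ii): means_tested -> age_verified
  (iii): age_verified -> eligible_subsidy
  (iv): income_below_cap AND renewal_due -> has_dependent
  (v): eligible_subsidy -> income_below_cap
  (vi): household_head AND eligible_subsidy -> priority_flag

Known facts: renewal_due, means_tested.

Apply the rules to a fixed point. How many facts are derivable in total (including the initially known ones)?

Round 1 — (ii), derive age_verified.
Round 2 — (iii), derive eligible_subsidy.
Round 3 — (v), derive income_below_cap.
Round 4 — (iv), derive has_dependent.
Closure: {age_verified, eligible_subsidy, has_dependent, income_below_cap, means_tested, renewal_due} — 6 facts.

6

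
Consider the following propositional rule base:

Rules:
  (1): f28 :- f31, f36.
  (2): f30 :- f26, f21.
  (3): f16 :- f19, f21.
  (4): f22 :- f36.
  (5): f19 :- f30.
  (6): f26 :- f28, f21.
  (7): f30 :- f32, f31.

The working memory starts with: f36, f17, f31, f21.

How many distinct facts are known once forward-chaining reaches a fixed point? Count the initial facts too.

[1] (1) [f28 :- f31, f36.]; (4) [f22 :- f36.]. ⇒ new: f28, f22.
[2] (6) [f26 :- f28, f21.]. ⇒ new: f26.
[3] (2) [f30 :- f26, f21.]. ⇒ new: f30.
[4] (5) [f19 :- f30.]. ⇒ new: f19.
[5] (3) [f16 :- f19, f21.]. ⇒ new: f16.
Closure: {f16, f17, f19, f21, f22, f26, f28, f30, f31, f36} — 10 facts.

10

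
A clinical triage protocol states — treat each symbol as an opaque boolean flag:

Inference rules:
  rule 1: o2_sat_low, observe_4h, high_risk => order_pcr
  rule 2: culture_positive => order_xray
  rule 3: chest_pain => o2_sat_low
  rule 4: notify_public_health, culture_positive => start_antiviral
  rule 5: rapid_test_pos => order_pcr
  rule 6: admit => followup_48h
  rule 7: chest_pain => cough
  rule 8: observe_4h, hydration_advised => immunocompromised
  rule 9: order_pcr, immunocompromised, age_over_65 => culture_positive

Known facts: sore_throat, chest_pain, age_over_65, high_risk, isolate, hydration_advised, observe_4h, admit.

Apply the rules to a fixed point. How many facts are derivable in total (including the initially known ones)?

15

Round 1 — rule 3, rule 6, rule 7, rule 8, derive o2_sat_low, followup_48h, cough, immunocompromised.
Round 2 — rule 1, derive order_pcr.
Round 3 — rule 9, derive culture_positive.
Round 4 — rule 2, derive order_xray.
Closure: {admit, age_over_65, chest_pain, cough, culture_positive, followup_48h, high_risk, hydration_advised, immunocompromised, isolate, o2_sat_low, observe_4h, order_pcr, order_xray, sore_throat} — 15 facts.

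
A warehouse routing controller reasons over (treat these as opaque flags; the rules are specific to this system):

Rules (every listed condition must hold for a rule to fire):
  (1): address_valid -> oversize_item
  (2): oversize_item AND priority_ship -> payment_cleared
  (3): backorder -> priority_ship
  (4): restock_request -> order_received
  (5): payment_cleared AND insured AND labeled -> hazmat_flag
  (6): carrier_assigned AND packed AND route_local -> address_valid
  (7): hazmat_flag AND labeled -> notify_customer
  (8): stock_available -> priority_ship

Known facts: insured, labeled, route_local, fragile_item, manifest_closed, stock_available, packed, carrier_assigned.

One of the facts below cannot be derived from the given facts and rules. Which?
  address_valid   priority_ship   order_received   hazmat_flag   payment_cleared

order_received

Round 1: (6) [carrier_assigned AND packed AND route_local -> address_valid]; (8) [stock_available -> priority_ship]. New: address_valid, priority_ship.
Round 2: (1) [address_valid -> oversize_item]. New: oversize_item.
Round 3: (2) [oversize_item AND priority_ship -> payment_cleared]. New: payment_cleared.
Round 4: (5) [payment_cleared AND insured AND labeled -> hazmat_flag]. New: hazmat_flag.
Round 5: (7) [hazmat_flag AND labeled -> notify_customer]. New: notify_customer.
Derived: payment_cleared (round 3), priority_ship (round 1), address_valid (round 1), hazmat_flag (round 4). order_received never appears in any round.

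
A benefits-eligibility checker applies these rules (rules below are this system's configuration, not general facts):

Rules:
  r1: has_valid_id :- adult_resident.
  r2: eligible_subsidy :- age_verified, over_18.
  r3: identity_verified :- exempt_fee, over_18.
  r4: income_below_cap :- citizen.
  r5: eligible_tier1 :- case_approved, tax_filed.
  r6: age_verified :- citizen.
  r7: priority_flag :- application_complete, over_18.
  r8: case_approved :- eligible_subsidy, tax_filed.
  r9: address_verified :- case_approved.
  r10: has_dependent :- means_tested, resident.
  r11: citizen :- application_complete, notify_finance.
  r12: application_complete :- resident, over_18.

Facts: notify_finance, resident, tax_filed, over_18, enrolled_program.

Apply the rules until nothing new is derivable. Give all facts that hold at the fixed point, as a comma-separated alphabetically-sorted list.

Round 1: r12 [application_complete :- resident, over_18.]. Adds application_complete.
Round 2: r7 [priority_flag :- application_complete, over_18.]; r11 [citizen :- application_complete, notify_finance.]. Adds priority_flag, citizen.
Round 3: r4 [income_below_cap :- citizen.]; r6 [age_verified :- citizen.]. Adds income_below_cap, age_verified.
Round 4: r2 [eligible_subsidy :- age_verified, over_18.]. Adds eligible_subsidy.
Round 5: r8 [case_approved :- eligible_subsidy, tax_filed.]. Adds case_approved.
Round 6: r5 [eligible_tier1 :- case_approved, tax_filed.]; r9 [address_verified :- case_approved.]. Adds eligible_tier1, address_verified.

address_verified, age_verified, application_complete, case_approved, citizen, eligible_subsidy, eligible_tier1, enrolled_program, income_below_cap, notify_finance, over_18, priority_flag, resident, tax_filed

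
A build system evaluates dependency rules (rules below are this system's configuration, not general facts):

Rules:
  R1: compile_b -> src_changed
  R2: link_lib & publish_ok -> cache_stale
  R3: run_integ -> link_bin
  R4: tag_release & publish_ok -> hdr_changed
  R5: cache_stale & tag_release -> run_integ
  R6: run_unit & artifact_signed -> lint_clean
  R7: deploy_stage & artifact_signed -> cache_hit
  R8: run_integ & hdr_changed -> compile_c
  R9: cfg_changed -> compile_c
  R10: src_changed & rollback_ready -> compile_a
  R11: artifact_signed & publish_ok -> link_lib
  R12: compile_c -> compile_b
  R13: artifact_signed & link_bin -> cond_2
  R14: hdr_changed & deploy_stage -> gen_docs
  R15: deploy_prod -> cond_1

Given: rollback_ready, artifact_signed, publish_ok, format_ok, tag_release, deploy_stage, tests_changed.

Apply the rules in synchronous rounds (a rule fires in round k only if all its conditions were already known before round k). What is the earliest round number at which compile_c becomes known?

4

[1] R4 [tag_release & publish_ok -> hdr_changed]; R7 [deploy_stage & artifact_signed -> cache_hit]; R11 [artifact_signed & publish_ok -> link_lib]. ⇒ new: hdr_changed, cache_hit, link_lib.
[2] R2 [link_lib & publish_ok -> cache_stale]; R14 [hdr_changed & deploy_stage -> gen_docs]. ⇒ new: cache_stale, gen_docs.
[3] R5 [cache_stale & tag_release -> run_integ]. ⇒ new: run_integ.
[4] R3 [run_integ -> link_bin]; R8 [run_integ & hdr_changed -> compile_c]. ⇒ new: link_bin, compile_c.
compile_c first appears in round 4.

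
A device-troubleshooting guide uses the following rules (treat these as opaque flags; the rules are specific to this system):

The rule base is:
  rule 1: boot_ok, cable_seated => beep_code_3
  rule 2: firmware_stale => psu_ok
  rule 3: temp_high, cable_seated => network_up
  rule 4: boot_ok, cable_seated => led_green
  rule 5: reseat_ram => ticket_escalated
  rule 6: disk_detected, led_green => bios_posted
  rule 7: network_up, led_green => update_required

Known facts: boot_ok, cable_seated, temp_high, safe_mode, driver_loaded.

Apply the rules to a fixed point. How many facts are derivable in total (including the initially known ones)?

9

[1] rule 1 [boot_ok, cable_seated => beep_code_3]; rule 3 [temp_high, cable_seated => network_up]; rule 4 [boot_ok, cable_seated => led_green]. ⇒ new: beep_code_3, network_up, led_green.
[2] rule 7 [network_up, led_green => update_required]. ⇒ new: update_required.
Closure: {beep_code_3, boot_ok, cable_seated, driver_loaded, led_green, network_up, safe_mode, temp_high, update_required} — 9 facts.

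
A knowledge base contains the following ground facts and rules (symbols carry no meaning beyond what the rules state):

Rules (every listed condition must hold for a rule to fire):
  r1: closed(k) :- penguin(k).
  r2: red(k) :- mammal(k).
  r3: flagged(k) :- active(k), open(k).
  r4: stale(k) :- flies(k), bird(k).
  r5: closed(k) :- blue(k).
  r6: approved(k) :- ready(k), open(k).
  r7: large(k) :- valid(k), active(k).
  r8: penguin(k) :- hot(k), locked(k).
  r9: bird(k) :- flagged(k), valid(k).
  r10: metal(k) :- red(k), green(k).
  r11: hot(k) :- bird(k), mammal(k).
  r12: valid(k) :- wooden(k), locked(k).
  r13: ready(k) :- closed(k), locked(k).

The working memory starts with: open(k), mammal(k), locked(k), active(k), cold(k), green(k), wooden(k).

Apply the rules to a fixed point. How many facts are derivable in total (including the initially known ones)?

Round 1 — r2, r3, r12, derive red(k), flagged(k), valid(k).
Round 2 — r7, r9, r10, derive large(k), bird(k), metal(k).
Round 3 — r11, derive hot(k).
Round 4 — r8, derive penguin(k).
Round 5 — r1, derive closed(k).
Round 6 — r13, derive ready(k).
Round 7 — r6, derive approved(k).
Closure: {active(k), approved(k), bird(k), closed(k), cold(k), flagged(k), green(k), hot(k), large(k), locked(k), mammal(k), metal(k), open(k), penguin(k), ready(k), red(k), valid(k), wooden(k)} — 18 facts.

18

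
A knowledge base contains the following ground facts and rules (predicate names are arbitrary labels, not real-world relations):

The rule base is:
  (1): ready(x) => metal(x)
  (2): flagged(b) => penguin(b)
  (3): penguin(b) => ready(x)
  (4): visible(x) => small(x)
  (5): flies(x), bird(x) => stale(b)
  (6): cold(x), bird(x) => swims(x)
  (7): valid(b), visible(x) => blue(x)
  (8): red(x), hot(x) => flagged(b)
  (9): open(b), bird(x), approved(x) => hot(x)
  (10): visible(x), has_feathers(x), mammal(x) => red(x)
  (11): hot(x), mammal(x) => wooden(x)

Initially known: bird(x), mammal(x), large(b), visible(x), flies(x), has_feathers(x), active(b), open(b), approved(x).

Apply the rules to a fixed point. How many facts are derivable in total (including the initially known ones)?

Round 1 fires (4), (5), (9), (10), giving small(x), stale(b), hot(x), red(x).
Round 2 fires (8), (11), giving flagged(b), wooden(x).
Round 3 fires (2), giving penguin(b).
Round 4 fires (3), giving ready(x).
Round 5 fires (1), giving metal(x).
Closure: {active(b), approved(x), bird(x), flagged(b), flies(x), has_feathers(x), hot(x), large(b), mammal(x), metal(x), open(b), penguin(b), ready(x), red(x), small(x), stale(b), visible(x), wooden(x)} — 18 facts.

18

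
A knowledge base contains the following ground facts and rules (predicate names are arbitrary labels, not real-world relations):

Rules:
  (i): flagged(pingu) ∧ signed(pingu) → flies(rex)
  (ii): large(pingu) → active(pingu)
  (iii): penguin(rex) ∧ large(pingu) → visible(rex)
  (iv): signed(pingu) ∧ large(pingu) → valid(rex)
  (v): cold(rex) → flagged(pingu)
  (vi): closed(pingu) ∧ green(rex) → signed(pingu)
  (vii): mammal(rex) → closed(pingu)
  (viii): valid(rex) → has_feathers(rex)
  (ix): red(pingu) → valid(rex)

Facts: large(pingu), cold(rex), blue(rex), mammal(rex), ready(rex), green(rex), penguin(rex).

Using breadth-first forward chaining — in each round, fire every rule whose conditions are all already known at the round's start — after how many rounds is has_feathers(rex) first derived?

Round 1 — (ii), (iii), (v), (vii), derive active(pingu), visible(rex), flagged(pingu), closed(pingu).
Round 2 — (vi), derive signed(pingu).
Round 3 — (i), (iv), derive flies(rex), valid(rex).
Round 4 — (viii), derive has_feathers(rex).
has_feathers(rex) first appears in round 4.

4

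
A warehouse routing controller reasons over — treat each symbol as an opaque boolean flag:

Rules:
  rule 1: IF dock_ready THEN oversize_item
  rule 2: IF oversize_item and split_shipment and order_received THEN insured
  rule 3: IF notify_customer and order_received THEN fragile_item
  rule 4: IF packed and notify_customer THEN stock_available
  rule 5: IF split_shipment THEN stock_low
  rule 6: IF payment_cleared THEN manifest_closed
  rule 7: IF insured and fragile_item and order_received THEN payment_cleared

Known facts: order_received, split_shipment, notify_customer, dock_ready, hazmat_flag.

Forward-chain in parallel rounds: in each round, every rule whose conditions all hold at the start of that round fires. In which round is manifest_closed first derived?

[1] rule 1 [IF dock_ready THEN oversize_item]; rule 3 [IF notify_customer and order_received THEN fragile_item]; rule 5 [IF split_shipment THEN stock_low]. ⇒ new: oversize_item, fragile_item, stock_low.
[2] rule 2 [IF oversize_item and split_shipment and order_received THEN insured]. ⇒ new: insured.
[3] rule 7 [IF insured and fragile_item and order_received THEN payment_cleared]. ⇒ new: payment_cleared.
[4] rule 6 [IF payment_cleared THEN manifest_closed]. ⇒ new: manifest_closed.
manifest_closed first appears in round 4.

4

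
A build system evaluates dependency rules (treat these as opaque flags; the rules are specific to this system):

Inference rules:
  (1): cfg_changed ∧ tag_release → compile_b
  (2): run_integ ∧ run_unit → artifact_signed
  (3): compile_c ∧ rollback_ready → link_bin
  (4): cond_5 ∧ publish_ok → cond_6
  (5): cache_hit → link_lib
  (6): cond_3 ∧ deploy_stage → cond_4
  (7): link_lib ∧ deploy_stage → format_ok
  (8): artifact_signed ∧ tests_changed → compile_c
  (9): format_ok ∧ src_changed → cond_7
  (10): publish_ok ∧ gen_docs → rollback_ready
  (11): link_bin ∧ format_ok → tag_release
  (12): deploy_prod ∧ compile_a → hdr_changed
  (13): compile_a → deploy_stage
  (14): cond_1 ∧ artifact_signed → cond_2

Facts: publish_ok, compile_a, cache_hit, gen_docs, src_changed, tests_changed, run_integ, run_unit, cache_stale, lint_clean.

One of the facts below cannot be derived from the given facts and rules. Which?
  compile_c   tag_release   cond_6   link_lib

Round 1: (2) [run_integ ∧ run_unit → artifact_signed]; (5) [cache_hit → link_lib]; (10) [publish_ok ∧ gen_docs → rollback_ready]; (13) [compile_a → deploy_stage]. New: artifact_signed, link_lib, rollback_ready, deploy_stage.
Round 2: (7) [link_lib ∧ deploy_stage → format_ok]; (8) [artifact_signed ∧ tests_changed → compile_c]. New: format_ok, compile_c.
Round 3: (3) [compile_c ∧ rollback_ready → link_bin]; (9) [format_ok ∧ src_changed → cond_7]. New: link_bin, cond_7.
Round 4: (11) [link_bin ∧ format_ok → tag_release]. New: tag_release.
Derived: link_lib (round 1), tag_release (round 4), compile_c (round 2). cond_6 never appears in any round.

cond_6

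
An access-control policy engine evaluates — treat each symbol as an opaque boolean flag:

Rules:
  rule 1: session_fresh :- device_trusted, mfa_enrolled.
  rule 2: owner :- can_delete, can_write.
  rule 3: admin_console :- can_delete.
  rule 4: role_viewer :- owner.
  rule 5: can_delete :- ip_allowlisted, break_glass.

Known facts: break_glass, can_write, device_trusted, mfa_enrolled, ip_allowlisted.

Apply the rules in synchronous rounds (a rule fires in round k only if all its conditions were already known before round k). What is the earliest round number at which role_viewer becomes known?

Round 1: rule 1 [session_fresh :- device_trusted, mfa_enrolled.]; rule 5 [can_delete :- ip_allowlisted, break_glass.]. Adds session_fresh, can_delete.
Round 2: rule 2 [owner :- can_delete, can_write.]; rule 3 [admin_console :- can_delete.]. Adds owner, admin_console.
Round 3: rule 4 [role_viewer :- owner.]. Adds role_viewer.
role_viewer first appears in round 3.

3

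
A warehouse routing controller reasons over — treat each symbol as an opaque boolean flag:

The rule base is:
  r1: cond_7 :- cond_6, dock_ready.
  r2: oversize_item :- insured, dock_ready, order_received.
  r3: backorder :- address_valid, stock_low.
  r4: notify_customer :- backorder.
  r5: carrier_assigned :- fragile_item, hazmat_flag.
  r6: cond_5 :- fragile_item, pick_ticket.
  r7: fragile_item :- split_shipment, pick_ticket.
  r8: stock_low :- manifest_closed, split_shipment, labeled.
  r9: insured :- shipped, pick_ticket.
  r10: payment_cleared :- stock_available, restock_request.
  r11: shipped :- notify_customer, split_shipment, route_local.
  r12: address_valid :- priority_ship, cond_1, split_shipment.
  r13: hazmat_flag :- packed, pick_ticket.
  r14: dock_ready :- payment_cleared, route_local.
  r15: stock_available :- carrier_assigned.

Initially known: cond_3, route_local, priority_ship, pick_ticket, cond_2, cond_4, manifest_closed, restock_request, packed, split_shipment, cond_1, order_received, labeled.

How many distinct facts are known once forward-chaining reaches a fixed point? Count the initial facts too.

[1] r7 [fragile_item :- split_shipment, pick_ticket.]; r8 [stock_low :- manifest_closed, split_shipment, labeled.]; r12 [address_valid :- priority_ship, cond_1, split_shipment.]; r13 [hazmat_flag :- packed, pick_ticket.]. ⇒ new: fragile_item, stock_low, address_valid, hazmat_flag.
[2] r3 [backorder :- address_valid, stock_low.]; r5 [carrier_assigned :- fragile_item, hazmat_flag.]; r6 [cond_5 :- fragile_item, pick_ticket.]. ⇒ new: backorder, carrier_assigned, cond_5.
[3] r4 [notify_customer :- backorder.]; r15 [stock_available :- carrier_assigned.]. ⇒ new: notify_customer, stock_available.
[4] r10 [payment_cleared :- stock_available, restock_request.]; r11 [shipped :- notify_customer, split_shipment, route_local.]. ⇒ new: payment_cleared, shipped.
[5] r9 [insured :- shipped, pick_ticket.]; r14 [dock_ready :- payment_cleared, route_local.]. ⇒ new: insured, dock_ready.
[6] r2 [oversize_item :- insured, dock_ready, order_received.]. ⇒ new: oversize_item.
Closure: {address_valid, backorder, carrier_assigned, cond_1, cond_2, cond_3, cond_4, cond_5, dock_ready, fragile_item, hazmat_flag, insured, labeled, manifest_closed, notify_customer, order_received, oversize_item, packed, payment_cleared, pick_ticket, priority_ship, restock_request, route_local, shipped, split_shipment, stock_available, stock_low} — 27 facts.

27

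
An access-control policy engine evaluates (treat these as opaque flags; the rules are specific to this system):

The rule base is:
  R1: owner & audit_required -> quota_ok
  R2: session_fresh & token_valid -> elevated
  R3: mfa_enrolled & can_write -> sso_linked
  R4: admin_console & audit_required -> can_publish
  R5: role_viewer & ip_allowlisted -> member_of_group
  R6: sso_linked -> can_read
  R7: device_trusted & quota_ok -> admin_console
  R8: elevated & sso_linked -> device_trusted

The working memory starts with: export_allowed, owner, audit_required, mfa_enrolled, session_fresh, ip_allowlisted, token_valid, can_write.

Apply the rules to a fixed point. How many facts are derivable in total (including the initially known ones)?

Round 1 fires R1, R2, R3, giving quota_ok, elevated, sso_linked.
Round 2 fires R6, R8, giving can_read, device_trusted.
Round 3 fires R7, giving admin_console.
Round 4 fires R4, giving can_publish.
Closure: {admin_console, audit_required, can_publish, can_read, can_write, device_trusted, elevated, export_allowed, ip_allowlisted, mfa_enrolled, owner, quota_ok, session_fresh, sso_linked, token_valid} — 15 facts.

15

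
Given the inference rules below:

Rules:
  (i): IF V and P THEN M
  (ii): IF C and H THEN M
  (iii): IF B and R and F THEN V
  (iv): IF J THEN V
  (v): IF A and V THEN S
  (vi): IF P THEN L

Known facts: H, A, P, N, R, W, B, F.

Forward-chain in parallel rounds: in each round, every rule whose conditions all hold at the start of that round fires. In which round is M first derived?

2

Round 1 fires (iii), (vi), giving V, L.
Round 2 fires (i), (v), giving M, S.
M first appears in round 2.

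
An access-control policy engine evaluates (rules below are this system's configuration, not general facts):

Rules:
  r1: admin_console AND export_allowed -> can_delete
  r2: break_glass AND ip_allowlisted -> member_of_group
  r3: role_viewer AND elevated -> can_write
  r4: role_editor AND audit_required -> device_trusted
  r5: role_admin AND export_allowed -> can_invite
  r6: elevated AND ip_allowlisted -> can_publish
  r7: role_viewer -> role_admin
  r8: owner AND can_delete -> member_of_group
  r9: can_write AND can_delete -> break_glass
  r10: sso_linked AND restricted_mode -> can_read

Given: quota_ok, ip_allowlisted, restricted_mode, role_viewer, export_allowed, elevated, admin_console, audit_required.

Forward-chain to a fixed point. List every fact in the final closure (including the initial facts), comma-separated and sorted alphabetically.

admin_console, audit_required, break_glass, can_delete, can_invite, can_publish, can_write, elevated, export_allowed, ip_allowlisted, member_of_group, quota_ok, restricted_mode, role_admin, role_viewer

Round 1 fires r1, r3, r6, r7, giving can_delete, can_write, can_publish, role_admin.
Round 2 fires r5, r9, giving can_invite, break_glass.
Round 3 fires r2, giving member_of_group.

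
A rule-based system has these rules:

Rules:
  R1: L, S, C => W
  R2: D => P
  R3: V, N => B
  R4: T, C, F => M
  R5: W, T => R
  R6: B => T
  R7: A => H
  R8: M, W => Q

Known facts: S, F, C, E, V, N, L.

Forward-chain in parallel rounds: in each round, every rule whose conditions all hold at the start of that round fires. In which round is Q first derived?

Round 1: R1 [L, S, C => W]; R3 [V, N => B]. New: W, B.
Round 2: R6 [B => T]. New: T.
Round 3: R4 [T, C, F => M]; R5 [W, T => R]. New: M, R.
Round 4: R8 [M, W => Q]. New: Q.
Q first appears in round 4.

4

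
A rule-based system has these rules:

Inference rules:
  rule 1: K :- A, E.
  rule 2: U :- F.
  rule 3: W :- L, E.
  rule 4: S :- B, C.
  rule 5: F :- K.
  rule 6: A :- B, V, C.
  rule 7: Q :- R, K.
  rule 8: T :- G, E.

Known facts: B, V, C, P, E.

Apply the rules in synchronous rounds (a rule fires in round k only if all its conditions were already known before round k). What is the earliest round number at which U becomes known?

4

[1] rule 4 [S :- B, C.]; rule 6 [A :- B, V, C.]. ⇒ new: S, A.
[2] rule 1 [K :- A, E.]. ⇒ new: K.
[3] rule 5 [F :- K.]. ⇒ new: F.
[4] rule 2 [U :- F.]. ⇒ new: U.
U first appears in round 4.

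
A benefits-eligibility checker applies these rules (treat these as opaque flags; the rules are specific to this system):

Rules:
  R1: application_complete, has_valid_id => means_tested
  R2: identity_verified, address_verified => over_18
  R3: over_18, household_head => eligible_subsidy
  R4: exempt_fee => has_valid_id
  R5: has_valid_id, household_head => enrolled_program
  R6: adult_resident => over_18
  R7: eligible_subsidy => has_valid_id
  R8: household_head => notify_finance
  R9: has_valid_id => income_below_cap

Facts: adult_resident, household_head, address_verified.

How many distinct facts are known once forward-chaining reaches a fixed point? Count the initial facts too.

9

Round 1: R6 [adult_resident => over_18]; R8 [household_head => notify_finance]. New: over_18, notify_finance.
Round 2: R3 [over_18, household_head => eligible_subsidy]. New: eligible_subsidy.
Round 3: R7 [eligible_subsidy => has_valid_id]. New: has_valid_id.
Round 4: R5 [has_valid_id, household_head => enrolled_program]; R9 [has_valid_id => income_below_cap]. New: enrolled_program, income_below_cap.
Closure: {address_verified, adult_resident, eligible_subsidy, enrolled_program, has_valid_id, household_head, income_below_cap, notify_finance, over_18} — 9 facts.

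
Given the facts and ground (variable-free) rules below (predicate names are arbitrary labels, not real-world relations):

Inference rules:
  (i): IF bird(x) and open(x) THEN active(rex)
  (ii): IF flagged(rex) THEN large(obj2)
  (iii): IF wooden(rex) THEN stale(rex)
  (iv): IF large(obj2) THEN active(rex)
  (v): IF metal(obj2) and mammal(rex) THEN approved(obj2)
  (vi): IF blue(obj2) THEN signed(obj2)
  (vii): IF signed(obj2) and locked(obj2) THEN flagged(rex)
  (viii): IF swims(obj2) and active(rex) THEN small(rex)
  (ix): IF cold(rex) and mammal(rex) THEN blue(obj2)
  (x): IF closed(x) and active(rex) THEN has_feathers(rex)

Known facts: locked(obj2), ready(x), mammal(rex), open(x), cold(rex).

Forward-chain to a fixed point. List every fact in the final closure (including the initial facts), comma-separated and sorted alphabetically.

active(rex), blue(obj2), cold(rex), flagged(rex), large(obj2), locked(obj2), mammal(rex), open(x), ready(x), signed(obj2)

Round 1: (ix) [IF cold(rex) and mammal(rex) THEN blue(obj2)]. Adds blue(obj2).
Round 2: (vi) [IF blue(obj2) THEN signed(obj2)]. Adds signed(obj2).
Round 3: (vii) [IF signed(obj2) and locked(obj2) THEN flagged(rex)]. Adds flagged(rex).
Round 4: (ii) [IF flagged(rex) THEN large(obj2)]. Adds large(obj2).
Round 5: (iv) [IF large(obj2) THEN active(rex)]. Adds active(rex).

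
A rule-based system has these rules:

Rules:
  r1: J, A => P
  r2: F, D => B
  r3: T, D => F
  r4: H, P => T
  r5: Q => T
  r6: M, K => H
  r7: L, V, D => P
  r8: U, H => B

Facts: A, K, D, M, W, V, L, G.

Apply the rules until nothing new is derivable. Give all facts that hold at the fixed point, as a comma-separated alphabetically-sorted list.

Round 1 — r6, r7, derive H, P.
Round 2 — r4, derive T.
Round 3 — r3, derive F.
Round 4 — r2, derive B.

A, B, D, F, G, H, K, L, M, P, T, V, W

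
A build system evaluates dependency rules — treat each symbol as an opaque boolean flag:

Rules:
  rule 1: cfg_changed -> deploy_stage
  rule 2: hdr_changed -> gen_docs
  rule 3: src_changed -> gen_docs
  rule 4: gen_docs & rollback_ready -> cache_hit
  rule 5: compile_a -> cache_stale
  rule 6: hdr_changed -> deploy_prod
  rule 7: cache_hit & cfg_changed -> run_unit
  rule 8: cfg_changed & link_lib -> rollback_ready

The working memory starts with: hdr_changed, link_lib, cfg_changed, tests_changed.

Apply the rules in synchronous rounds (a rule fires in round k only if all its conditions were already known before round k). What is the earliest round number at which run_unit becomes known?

Round 1 — rule 1, rule 2, rule 6, rule 8, derive deploy_stage, gen_docs, deploy_prod, rollback_ready.
Round 2 — rule 4, derive cache_hit.
Round 3 — rule 7, derive run_unit.
run_unit first appears in round 3.

3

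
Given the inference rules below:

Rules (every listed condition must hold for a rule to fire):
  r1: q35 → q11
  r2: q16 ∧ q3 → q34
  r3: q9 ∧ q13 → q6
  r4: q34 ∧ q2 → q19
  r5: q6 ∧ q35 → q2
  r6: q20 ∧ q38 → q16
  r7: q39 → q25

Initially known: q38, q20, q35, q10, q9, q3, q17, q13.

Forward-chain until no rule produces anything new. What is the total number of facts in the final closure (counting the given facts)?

[1] r1 [q35 → q11]; r3 [q9 ∧ q13 → q6]; r6 [q20 ∧ q38 → q16]. ⇒ new: q11, q6, q16.
[2] r2 [q16 ∧ q3 → q34]; r5 [q6 ∧ q35 → q2]. ⇒ new: q34, q2.
[3] r4 [q34 ∧ q2 → q19]. ⇒ new: q19.
Closure: {q10, q11, q13, q16, q17, q19, q2, q20, q3, q34, q35, q38, q6, q9} — 14 facts.

14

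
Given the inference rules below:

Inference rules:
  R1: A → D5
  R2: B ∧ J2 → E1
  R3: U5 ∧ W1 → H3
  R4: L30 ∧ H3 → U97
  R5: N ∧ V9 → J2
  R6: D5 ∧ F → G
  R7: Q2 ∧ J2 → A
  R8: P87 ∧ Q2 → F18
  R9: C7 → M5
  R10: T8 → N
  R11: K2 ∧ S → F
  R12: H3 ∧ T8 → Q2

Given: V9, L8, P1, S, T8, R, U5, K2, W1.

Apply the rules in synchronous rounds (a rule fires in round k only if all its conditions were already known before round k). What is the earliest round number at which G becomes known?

Round 1: R3 [U5 ∧ W1 → H3]; R10 [T8 → N]; R11 [K2 ∧ S → F]. New: H3, N, F.
Round 2: R5 [N ∧ V9 → J2]; R12 [H3 ∧ T8 → Q2]. New: J2, Q2.
Round 3: R7 [Q2 ∧ J2 → A]. New: A.
Round 4: R1 [A → D5]. New: D5.
Round 5: R6 [D5 ∧ F → G]. New: G.
G first appears in round 5.

5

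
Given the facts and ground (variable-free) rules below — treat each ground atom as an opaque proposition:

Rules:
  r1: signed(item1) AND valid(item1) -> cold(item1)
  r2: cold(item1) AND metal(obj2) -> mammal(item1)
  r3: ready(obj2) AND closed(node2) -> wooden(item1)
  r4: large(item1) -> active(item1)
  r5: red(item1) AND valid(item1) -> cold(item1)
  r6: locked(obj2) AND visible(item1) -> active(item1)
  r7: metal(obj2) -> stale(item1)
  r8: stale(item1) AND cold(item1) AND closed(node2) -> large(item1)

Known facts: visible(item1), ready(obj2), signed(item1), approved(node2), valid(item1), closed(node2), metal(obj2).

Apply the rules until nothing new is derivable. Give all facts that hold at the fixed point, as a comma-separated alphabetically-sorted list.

Round 1 fires r1, r3, r7, giving cold(item1), wooden(item1), stale(item1).
Round 2 fires r2, r8, giving mammal(item1), large(item1).
Round 3 fires r4, giving active(item1).

active(item1), approved(node2), closed(node2), cold(item1), large(item1), mammal(item1), metal(obj2), ready(obj2), signed(item1), stale(item1), valid(item1), visible(item1), wooden(item1)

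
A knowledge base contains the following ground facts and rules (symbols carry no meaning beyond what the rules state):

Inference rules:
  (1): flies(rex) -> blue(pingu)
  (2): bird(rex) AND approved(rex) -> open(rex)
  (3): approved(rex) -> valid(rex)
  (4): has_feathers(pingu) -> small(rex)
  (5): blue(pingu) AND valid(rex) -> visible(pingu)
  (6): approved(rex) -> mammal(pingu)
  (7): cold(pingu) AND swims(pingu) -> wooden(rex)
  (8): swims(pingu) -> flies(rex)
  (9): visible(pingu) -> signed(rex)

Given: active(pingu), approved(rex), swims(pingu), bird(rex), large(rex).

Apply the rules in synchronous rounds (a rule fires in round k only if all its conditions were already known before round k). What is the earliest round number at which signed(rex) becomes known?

Round 1: (2) [bird(rex) AND approved(rex) -> open(rex)]; (3) [approved(rex) -> valid(rex)]; (6) [approved(rex) -> mammal(pingu)]; (8) [swims(pingu) -> flies(rex)]. Adds open(rex), valid(rex), mammal(pingu), flies(rex).
Round 2: (1) [flies(rex) -> blue(pingu)]. Adds blue(pingu).
Round 3: (5) [blue(pingu) AND valid(rex) -> visible(pingu)]. Adds visible(pingu).
Round 4: (9) [visible(pingu) -> signed(rex)]. Adds signed(rex).
signed(rex) first appears in round 4.

4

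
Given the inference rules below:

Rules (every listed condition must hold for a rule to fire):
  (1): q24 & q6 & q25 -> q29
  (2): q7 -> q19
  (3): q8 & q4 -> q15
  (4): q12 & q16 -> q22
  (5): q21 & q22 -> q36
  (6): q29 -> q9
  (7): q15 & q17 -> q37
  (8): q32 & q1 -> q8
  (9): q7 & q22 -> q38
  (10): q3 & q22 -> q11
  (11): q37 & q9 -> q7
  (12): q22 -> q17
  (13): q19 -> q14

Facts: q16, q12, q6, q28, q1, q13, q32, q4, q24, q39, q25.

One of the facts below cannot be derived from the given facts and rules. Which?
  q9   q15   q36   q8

q36

Round 1 — (1), (4), (8), derive q29, q22, q8.
Round 2 — (3), (6), (12), derive q15, q9, q17.
Round 3 — (7), derive q37.
Round 4 — (11), derive q7.
Round 5 — (2), (9), derive q19, q38.
Round 6 — (13), derive q14.
Derived: q9 (round 2), q8 (round 1), q15 (round 2). q36 never appears in any round.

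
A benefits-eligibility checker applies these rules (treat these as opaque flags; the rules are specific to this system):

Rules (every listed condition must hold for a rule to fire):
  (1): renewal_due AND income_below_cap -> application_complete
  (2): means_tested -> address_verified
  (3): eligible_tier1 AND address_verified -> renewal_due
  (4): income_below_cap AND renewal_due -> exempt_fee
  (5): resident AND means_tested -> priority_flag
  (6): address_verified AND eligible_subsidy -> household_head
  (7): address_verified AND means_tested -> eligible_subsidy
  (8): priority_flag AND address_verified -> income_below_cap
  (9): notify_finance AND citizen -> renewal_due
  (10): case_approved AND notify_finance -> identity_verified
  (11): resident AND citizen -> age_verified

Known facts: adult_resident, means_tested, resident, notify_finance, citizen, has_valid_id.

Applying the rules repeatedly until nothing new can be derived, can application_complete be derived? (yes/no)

yes

Round 1 — (2), (5), (9), (11), derive address_verified, priority_flag, renewal_due, age_verified.
Round 2 — (7), (8), derive eligible_subsidy, income_below_cap.
Round 3 — (1), (4), (6), derive application_complete, exempt_fee, household_head.
application_complete appears in round 3, so it is derivable.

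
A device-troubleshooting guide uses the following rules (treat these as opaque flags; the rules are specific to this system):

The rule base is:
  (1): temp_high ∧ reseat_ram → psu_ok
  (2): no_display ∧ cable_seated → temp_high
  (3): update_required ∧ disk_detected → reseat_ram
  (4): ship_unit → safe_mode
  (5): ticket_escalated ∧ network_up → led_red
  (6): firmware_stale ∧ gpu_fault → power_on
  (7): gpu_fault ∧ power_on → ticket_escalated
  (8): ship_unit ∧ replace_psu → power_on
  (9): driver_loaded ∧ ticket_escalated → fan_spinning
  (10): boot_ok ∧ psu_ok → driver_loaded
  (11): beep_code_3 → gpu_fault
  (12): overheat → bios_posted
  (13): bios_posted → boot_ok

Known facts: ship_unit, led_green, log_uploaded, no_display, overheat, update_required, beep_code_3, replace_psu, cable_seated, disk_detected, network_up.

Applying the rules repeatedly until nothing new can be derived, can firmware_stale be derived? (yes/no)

no

Round 1 — (2), (3), (4), (8), (11), (12), derive temp_high, reseat_ram, safe_mode, power_on, gpu_fault, bios_posted.
Round 2 — (1), (7), (13), derive psu_ok, ticket_escalated, boot_ok.
Round 3 — (5), (10), derive led_red, driver_loaded.
Round 4 — (9), derive fan_spinning.
Fixed point reached. No rule has firmware_stale as a consequent, and it is not given.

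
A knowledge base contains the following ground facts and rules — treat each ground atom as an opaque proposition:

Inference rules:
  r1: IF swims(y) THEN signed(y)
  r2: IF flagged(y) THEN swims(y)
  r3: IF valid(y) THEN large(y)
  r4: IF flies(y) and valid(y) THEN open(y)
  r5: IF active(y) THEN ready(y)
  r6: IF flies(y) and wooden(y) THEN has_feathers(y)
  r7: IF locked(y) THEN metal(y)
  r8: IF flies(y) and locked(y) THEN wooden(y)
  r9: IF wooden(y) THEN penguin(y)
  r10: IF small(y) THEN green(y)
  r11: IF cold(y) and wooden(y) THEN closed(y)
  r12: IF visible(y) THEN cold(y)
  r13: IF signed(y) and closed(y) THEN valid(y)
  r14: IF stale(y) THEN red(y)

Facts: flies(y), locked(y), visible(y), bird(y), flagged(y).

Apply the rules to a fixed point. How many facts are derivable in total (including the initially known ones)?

Round 1 fires r2, r7, r8, r12, giving swims(y), metal(y), wooden(y), cold(y).
Round 2 fires r1, r6, r9, r11, giving signed(y), has_feathers(y), penguin(y), closed(y).
Round 3 fires r13, giving valid(y).
Round 4 fires r3, r4, giving large(y), open(y).
Closure: {bird(y), closed(y), cold(y), flagged(y), flies(y), has_feathers(y), large(y), locked(y), metal(y), open(y), penguin(y), signed(y), swims(y), valid(y), visible(y), wooden(y)} — 16 facts.

16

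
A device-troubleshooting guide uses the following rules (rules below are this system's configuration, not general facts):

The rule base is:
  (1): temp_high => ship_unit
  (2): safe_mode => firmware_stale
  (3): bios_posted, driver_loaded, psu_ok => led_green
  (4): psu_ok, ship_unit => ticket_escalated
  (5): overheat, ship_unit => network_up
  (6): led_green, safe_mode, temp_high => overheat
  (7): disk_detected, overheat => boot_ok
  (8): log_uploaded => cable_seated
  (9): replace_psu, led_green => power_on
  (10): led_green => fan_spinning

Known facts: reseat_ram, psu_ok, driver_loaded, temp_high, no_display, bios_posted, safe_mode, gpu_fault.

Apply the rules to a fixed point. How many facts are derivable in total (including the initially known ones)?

[1] (1) [temp_high => ship_unit]; (2) [safe_mode => firmware_stale]; (3) [bios_posted, driver_loaded, psu_ok => led_green]. ⇒ new: ship_unit, firmware_stale, led_green.
[2] (4) [psu_ok, ship_unit => ticket_escalated]; (6) [led_green, safe_mode, temp_high => overheat]; (10) [led_green => fan_spinning]. ⇒ new: ticket_escalated, overheat, fan_spinning.
[3] (5) [overheat, ship_unit => network_up]. ⇒ new: network_up.
Closure: {bios_posted, driver_loaded, fan_spinning, firmware_stale, gpu_fault, led_green, network_up, no_display, overheat, psu_ok, reseat_ram, safe_mode, ship_unit, temp_high, ticket_escalated} — 15 facts.

15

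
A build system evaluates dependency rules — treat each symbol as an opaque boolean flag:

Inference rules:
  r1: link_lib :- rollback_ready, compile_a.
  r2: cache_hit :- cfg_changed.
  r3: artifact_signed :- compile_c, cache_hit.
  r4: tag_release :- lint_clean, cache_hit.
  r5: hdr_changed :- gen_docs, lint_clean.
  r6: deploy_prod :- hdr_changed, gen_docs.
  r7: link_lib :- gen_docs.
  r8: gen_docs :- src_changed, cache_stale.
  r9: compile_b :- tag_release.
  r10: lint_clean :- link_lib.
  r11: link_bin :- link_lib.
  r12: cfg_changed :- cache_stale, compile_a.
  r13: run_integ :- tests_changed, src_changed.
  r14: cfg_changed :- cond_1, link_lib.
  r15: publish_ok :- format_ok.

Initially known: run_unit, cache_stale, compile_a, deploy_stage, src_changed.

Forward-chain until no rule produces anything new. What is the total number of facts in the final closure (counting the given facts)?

Round 1: r8 [gen_docs :- src_changed, cache_stale.]; r12 [cfg_changed :- cache_stale, compile_a.]. New: gen_docs, cfg_changed.
Round 2: r2 [cache_hit :- cfg_changed.]; r7 [link_lib :- gen_docs.]. New: cache_hit, link_lib.
Round 3: r10 [lint_clean :- link_lib.]; r11 [link_bin :- link_lib.]. New: lint_clean, link_bin.
Round 4: r4 [tag_release :- lint_clean, cache_hit.]; r5 [hdr_changed :- gen_docs, lint_clean.]. New: tag_release, hdr_changed.
Round 5: r6 [deploy_prod :- hdr_changed, gen_docs.]; r9 [compile_b :- tag_release.]. New: deploy_prod, compile_b.
Closure: {cache_hit, cache_stale, cfg_changed, compile_a, compile_b, deploy_prod, deploy_stage, gen_docs, hdr_changed, link_bin, link_lib, lint_clean, run_unit, src_changed, tag_release} — 15 facts.

15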